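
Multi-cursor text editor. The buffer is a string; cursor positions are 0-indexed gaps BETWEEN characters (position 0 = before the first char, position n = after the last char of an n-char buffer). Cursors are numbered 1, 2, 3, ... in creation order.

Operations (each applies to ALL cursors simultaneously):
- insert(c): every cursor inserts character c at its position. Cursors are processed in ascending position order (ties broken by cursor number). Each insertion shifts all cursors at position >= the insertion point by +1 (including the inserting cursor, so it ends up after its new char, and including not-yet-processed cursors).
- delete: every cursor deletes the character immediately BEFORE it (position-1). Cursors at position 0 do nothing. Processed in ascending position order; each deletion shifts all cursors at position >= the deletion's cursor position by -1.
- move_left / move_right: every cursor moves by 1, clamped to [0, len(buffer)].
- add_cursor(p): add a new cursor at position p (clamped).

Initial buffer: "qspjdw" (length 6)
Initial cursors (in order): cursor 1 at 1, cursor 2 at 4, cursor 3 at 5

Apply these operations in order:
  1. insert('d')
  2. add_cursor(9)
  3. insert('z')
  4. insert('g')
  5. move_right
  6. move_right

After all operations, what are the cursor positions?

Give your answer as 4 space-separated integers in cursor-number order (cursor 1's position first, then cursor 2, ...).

After op 1 (insert('d')): buffer="qdspjdddw" (len 9), cursors c1@2 c2@6 c3@8, authorship .1...2.3.
After op 2 (add_cursor(9)): buffer="qdspjdddw" (len 9), cursors c1@2 c2@6 c3@8 c4@9, authorship .1...2.3.
After op 3 (insert('z')): buffer="qdzspjdzddzwz" (len 13), cursors c1@3 c2@8 c3@11 c4@13, authorship .11...22.33.4
After op 4 (insert('g')): buffer="qdzgspjdzgddzgwzg" (len 17), cursors c1@4 c2@10 c3@14 c4@17, authorship .111...222.333.44
After op 5 (move_right): buffer="qdzgspjdzgddzgwzg" (len 17), cursors c1@5 c2@11 c3@15 c4@17, authorship .111...222.333.44
After op 6 (move_right): buffer="qdzgspjdzgddzgwzg" (len 17), cursors c1@6 c2@12 c3@16 c4@17, authorship .111...222.333.44

Answer: 6 12 16 17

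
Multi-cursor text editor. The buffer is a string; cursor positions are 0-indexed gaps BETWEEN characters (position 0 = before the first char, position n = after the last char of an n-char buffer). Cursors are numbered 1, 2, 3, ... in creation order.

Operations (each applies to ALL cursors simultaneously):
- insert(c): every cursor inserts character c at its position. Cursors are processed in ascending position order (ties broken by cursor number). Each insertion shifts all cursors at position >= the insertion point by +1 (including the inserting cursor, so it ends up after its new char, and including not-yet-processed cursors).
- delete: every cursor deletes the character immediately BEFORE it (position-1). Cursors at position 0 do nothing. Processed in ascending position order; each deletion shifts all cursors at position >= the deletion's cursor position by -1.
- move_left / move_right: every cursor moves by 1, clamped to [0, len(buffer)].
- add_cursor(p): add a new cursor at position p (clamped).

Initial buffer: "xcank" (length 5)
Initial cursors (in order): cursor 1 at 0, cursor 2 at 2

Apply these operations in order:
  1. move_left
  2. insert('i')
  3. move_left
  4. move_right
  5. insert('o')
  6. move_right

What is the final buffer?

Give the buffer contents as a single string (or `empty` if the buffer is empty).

After op 1 (move_left): buffer="xcank" (len 5), cursors c1@0 c2@1, authorship .....
After op 2 (insert('i')): buffer="ixicank" (len 7), cursors c1@1 c2@3, authorship 1.2....
After op 3 (move_left): buffer="ixicank" (len 7), cursors c1@0 c2@2, authorship 1.2....
After op 4 (move_right): buffer="ixicank" (len 7), cursors c1@1 c2@3, authorship 1.2....
After op 5 (insert('o')): buffer="ioxiocank" (len 9), cursors c1@2 c2@5, authorship 11.22....
After op 6 (move_right): buffer="ioxiocank" (len 9), cursors c1@3 c2@6, authorship 11.22....

Answer: ioxiocank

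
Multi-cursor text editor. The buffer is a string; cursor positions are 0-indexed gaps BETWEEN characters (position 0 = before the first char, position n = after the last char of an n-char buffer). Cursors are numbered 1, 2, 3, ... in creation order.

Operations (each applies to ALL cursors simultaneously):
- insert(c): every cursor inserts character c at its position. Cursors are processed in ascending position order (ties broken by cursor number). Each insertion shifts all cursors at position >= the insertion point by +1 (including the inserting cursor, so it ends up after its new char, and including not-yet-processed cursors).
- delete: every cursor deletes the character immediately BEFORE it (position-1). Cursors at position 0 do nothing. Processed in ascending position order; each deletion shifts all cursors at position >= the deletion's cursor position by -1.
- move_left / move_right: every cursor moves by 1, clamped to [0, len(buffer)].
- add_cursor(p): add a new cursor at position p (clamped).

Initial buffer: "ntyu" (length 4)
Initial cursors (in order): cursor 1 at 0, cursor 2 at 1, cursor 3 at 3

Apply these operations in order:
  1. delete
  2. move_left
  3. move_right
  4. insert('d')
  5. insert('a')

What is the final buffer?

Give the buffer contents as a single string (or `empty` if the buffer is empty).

Answer: tdddaaau

Derivation:
After op 1 (delete): buffer="tu" (len 2), cursors c1@0 c2@0 c3@1, authorship ..
After op 2 (move_left): buffer="tu" (len 2), cursors c1@0 c2@0 c3@0, authorship ..
After op 3 (move_right): buffer="tu" (len 2), cursors c1@1 c2@1 c3@1, authorship ..
After op 4 (insert('d')): buffer="tdddu" (len 5), cursors c1@4 c2@4 c3@4, authorship .123.
After op 5 (insert('a')): buffer="tdddaaau" (len 8), cursors c1@7 c2@7 c3@7, authorship .123123.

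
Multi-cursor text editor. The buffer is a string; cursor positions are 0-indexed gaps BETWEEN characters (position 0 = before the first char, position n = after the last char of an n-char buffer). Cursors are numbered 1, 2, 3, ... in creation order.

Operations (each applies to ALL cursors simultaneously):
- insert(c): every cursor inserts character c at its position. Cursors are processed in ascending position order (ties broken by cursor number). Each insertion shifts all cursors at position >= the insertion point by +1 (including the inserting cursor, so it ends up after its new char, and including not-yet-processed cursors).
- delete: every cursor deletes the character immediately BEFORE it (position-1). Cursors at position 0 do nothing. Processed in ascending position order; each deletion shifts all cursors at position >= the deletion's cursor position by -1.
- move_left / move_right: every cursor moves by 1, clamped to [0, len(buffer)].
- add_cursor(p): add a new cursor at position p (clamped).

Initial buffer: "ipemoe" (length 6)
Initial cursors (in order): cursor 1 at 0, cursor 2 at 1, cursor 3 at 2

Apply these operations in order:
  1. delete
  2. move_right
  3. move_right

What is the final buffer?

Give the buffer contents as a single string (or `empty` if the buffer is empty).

After op 1 (delete): buffer="emoe" (len 4), cursors c1@0 c2@0 c3@0, authorship ....
After op 2 (move_right): buffer="emoe" (len 4), cursors c1@1 c2@1 c3@1, authorship ....
After op 3 (move_right): buffer="emoe" (len 4), cursors c1@2 c2@2 c3@2, authorship ....

Answer: emoe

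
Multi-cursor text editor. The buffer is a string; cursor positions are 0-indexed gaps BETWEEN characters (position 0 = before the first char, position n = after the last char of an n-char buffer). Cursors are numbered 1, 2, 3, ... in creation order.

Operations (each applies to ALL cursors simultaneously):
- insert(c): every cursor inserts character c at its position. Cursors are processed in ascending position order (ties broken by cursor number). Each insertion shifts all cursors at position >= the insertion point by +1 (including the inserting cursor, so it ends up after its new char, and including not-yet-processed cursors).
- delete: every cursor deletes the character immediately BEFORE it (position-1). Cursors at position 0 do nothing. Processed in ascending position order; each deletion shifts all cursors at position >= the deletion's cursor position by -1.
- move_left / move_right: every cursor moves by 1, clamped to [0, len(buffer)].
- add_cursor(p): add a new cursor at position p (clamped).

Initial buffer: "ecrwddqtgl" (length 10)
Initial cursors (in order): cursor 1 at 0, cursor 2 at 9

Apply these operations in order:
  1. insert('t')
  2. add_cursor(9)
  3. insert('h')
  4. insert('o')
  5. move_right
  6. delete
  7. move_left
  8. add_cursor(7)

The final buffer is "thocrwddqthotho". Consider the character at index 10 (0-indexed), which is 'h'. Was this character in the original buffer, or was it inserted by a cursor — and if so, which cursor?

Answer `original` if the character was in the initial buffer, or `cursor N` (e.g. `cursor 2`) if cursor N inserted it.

Answer: cursor 3

Derivation:
After op 1 (insert('t')): buffer="tecrwddqtgtl" (len 12), cursors c1@1 c2@11, authorship 1.........2.
After op 2 (add_cursor(9)): buffer="tecrwddqtgtl" (len 12), cursors c1@1 c3@9 c2@11, authorship 1.........2.
After op 3 (insert('h')): buffer="thecrwddqthgthl" (len 15), cursors c1@2 c3@11 c2@14, authorship 11........3.22.
After op 4 (insert('o')): buffer="thoecrwddqthogthol" (len 18), cursors c1@3 c3@13 c2@17, authorship 111........33.222.
After op 5 (move_right): buffer="thoecrwddqthogthol" (len 18), cursors c1@4 c3@14 c2@18, authorship 111........33.222.
After op 6 (delete): buffer="thocrwddqthotho" (len 15), cursors c1@3 c3@12 c2@15, authorship 111.......33222
After op 7 (move_left): buffer="thocrwddqthotho" (len 15), cursors c1@2 c3@11 c2@14, authorship 111.......33222
After op 8 (add_cursor(7)): buffer="thocrwddqthotho" (len 15), cursors c1@2 c4@7 c3@11 c2@14, authorship 111.......33222
Authorship (.=original, N=cursor N): 1 1 1 . . . . . . . 3 3 2 2 2
Index 10: author = 3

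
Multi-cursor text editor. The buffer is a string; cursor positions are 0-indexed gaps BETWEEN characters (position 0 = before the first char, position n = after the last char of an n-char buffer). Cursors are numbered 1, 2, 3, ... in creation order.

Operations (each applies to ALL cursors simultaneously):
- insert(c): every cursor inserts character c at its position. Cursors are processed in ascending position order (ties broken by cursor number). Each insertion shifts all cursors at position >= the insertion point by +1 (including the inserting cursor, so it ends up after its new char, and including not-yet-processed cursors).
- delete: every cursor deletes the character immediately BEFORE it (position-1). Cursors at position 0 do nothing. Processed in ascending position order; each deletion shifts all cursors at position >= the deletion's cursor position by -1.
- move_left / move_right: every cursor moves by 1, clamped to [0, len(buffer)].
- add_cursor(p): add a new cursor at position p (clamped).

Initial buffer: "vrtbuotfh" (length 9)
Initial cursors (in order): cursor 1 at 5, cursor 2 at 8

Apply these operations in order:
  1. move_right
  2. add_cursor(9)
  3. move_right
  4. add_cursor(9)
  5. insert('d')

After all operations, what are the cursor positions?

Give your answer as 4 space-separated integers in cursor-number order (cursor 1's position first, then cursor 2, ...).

After op 1 (move_right): buffer="vrtbuotfh" (len 9), cursors c1@6 c2@9, authorship .........
After op 2 (add_cursor(9)): buffer="vrtbuotfh" (len 9), cursors c1@6 c2@9 c3@9, authorship .........
After op 3 (move_right): buffer="vrtbuotfh" (len 9), cursors c1@7 c2@9 c3@9, authorship .........
After op 4 (add_cursor(9)): buffer="vrtbuotfh" (len 9), cursors c1@7 c2@9 c3@9 c4@9, authorship .........
After op 5 (insert('d')): buffer="vrtbuotdfhddd" (len 13), cursors c1@8 c2@13 c3@13 c4@13, authorship .......1..234

Answer: 8 13 13 13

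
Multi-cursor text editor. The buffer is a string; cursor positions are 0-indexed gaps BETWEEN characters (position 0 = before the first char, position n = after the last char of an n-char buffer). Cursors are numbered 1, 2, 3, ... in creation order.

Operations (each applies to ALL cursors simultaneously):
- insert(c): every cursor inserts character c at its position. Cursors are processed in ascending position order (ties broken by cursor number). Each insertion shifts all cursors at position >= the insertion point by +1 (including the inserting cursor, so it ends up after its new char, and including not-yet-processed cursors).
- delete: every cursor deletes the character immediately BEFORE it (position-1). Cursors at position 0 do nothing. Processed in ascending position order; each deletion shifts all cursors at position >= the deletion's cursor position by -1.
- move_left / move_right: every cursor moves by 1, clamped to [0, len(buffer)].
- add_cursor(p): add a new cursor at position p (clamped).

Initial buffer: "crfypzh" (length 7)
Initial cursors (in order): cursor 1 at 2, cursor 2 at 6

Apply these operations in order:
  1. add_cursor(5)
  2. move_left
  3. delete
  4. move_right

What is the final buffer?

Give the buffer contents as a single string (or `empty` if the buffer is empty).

Answer: rfzh

Derivation:
After op 1 (add_cursor(5)): buffer="crfypzh" (len 7), cursors c1@2 c3@5 c2@6, authorship .......
After op 2 (move_left): buffer="crfypzh" (len 7), cursors c1@1 c3@4 c2@5, authorship .......
After op 3 (delete): buffer="rfzh" (len 4), cursors c1@0 c2@2 c3@2, authorship ....
After op 4 (move_right): buffer="rfzh" (len 4), cursors c1@1 c2@3 c3@3, authorship ....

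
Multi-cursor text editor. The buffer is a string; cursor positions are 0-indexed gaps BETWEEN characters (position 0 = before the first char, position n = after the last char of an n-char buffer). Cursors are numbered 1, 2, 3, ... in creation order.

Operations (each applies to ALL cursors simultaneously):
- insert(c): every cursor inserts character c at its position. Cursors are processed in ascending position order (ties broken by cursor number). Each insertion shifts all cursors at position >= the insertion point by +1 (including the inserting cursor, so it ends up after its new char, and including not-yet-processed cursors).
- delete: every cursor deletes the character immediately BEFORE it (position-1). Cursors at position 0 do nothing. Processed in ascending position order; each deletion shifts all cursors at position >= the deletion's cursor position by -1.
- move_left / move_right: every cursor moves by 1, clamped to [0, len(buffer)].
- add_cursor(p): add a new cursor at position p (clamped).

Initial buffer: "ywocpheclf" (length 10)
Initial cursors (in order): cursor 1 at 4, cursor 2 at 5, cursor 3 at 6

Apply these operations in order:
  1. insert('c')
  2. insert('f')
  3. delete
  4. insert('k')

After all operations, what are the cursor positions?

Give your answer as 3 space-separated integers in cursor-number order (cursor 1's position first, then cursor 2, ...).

After op 1 (insert('c')): buffer="ywoccpchceclf" (len 13), cursors c1@5 c2@7 c3@9, authorship ....1.2.3....
After op 2 (insert('f')): buffer="ywoccfpcfhcfeclf" (len 16), cursors c1@6 c2@9 c3@12, authorship ....11.22.33....
After op 3 (delete): buffer="ywoccpchceclf" (len 13), cursors c1@5 c2@7 c3@9, authorship ....1.2.3....
After op 4 (insert('k')): buffer="ywocckpckhckeclf" (len 16), cursors c1@6 c2@9 c3@12, authorship ....11.22.33....

Answer: 6 9 12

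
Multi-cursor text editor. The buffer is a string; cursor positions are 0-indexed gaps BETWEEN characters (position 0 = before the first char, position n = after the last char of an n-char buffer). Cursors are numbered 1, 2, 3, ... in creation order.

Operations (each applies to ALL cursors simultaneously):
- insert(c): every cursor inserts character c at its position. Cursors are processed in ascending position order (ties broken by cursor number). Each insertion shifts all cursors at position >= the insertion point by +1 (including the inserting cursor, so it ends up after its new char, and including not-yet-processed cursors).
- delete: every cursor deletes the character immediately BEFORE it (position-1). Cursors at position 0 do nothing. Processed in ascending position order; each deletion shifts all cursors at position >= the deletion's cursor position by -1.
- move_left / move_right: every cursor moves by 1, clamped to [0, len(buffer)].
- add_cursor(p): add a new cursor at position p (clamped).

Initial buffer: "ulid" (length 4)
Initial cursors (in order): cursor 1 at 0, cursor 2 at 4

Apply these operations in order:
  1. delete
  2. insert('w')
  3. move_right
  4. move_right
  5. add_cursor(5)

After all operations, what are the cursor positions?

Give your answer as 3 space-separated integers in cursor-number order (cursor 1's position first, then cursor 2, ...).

After op 1 (delete): buffer="uli" (len 3), cursors c1@0 c2@3, authorship ...
After op 2 (insert('w')): buffer="wuliw" (len 5), cursors c1@1 c2@5, authorship 1...2
After op 3 (move_right): buffer="wuliw" (len 5), cursors c1@2 c2@5, authorship 1...2
After op 4 (move_right): buffer="wuliw" (len 5), cursors c1@3 c2@5, authorship 1...2
After op 5 (add_cursor(5)): buffer="wuliw" (len 5), cursors c1@3 c2@5 c3@5, authorship 1...2

Answer: 3 5 5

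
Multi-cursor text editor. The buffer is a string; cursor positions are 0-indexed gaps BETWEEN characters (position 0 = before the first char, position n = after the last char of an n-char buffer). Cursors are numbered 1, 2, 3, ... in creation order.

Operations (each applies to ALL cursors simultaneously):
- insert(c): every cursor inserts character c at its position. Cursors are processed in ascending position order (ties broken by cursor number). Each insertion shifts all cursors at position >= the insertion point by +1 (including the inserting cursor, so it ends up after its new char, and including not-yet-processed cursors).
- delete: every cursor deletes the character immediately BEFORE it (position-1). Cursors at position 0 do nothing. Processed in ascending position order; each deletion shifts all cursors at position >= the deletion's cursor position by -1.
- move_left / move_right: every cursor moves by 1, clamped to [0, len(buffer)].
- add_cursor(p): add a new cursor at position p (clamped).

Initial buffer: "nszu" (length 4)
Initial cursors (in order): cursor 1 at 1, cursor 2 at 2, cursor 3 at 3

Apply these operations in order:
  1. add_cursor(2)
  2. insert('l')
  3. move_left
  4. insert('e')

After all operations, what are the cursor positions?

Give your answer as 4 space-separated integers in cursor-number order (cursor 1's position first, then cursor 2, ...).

After op 1 (add_cursor(2)): buffer="nszu" (len 4), cursors c1@1 c2@2 c4@2 c3@3, authorship ....
After op 2 (insert('l')): buffer="nlsllzlu" (len 8), cursors c1@2 c2@5 c4@5 c3@7, authorship .1.24.3.
After op 3 (move_left): buffer="nlsllzlu" (len 8), cursors c1@1 c2@4 c4@4 c3@6, authorship .1.24.3.
After op 4 (insert('e')): buffer="nelsleelzelu" (len 12), cursors c1@2 c2@7 c4@7 c3@10, authorship .11.2244.33.

Answer: 2 7 10 7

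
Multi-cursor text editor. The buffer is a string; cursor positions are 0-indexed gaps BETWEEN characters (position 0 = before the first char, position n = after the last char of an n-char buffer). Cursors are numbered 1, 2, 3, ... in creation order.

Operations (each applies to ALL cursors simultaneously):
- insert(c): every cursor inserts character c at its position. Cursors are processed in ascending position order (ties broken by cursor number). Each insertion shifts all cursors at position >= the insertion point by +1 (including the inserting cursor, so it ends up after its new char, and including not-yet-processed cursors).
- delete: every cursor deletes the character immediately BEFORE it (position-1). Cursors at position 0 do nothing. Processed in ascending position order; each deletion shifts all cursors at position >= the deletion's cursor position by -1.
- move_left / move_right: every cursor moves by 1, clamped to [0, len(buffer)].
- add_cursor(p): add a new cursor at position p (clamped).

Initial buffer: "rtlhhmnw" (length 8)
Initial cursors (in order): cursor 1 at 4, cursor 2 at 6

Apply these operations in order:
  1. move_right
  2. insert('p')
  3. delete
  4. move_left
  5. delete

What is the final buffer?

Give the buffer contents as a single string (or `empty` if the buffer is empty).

After op 1 (move_right): buffer="rtlhhmnw" (len 8), cursors c1@5 c2@7, authorship ........
After op 2 (insert('p')): buffer="rtlhhpmnpw" (len 10), cursors c1@6 c2@9, authorship .....1..2.
After op 3 (delete): buffer="rtlhhmnw" (len 8), cursors c1@5 c2@7, authorship ........
After op 4 (move_left): buffer="rtlhhmnw" (len 8), cursors c1@4 c2@6, authorship ........
After op 5 (delete): buffer="rtlhnw" (len 6), cursors c1@3 c2@4, authorship ......

Answer: rtlhnw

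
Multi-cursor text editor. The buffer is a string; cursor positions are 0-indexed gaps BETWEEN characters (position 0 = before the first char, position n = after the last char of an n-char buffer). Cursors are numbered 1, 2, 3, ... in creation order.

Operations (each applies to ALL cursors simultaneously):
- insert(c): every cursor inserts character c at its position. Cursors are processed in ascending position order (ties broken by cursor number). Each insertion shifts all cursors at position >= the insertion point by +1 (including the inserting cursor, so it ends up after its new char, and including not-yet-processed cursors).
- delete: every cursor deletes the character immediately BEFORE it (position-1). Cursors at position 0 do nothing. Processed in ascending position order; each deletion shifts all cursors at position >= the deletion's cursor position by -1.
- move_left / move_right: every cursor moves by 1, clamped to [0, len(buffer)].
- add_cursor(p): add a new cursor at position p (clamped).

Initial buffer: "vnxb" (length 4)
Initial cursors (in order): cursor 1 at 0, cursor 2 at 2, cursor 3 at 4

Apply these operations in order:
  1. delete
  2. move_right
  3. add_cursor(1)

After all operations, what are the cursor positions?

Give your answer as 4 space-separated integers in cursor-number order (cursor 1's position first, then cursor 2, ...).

Answer: 1 2 2 1

Derivation:
After op 1 (delete): buffer="vx" (len 2), cursors c1@0 c2@1 c3@2, authorship ..
After op 2 (move_right): buffer="vx" (len 2), cursors c1@1 c2@2 c3@2, authorship ..
After op 3 (add_cursor(1)): buffer="vx" (len 2), cursors c1@1 c4@1 c2@2 c3@2, authorship ..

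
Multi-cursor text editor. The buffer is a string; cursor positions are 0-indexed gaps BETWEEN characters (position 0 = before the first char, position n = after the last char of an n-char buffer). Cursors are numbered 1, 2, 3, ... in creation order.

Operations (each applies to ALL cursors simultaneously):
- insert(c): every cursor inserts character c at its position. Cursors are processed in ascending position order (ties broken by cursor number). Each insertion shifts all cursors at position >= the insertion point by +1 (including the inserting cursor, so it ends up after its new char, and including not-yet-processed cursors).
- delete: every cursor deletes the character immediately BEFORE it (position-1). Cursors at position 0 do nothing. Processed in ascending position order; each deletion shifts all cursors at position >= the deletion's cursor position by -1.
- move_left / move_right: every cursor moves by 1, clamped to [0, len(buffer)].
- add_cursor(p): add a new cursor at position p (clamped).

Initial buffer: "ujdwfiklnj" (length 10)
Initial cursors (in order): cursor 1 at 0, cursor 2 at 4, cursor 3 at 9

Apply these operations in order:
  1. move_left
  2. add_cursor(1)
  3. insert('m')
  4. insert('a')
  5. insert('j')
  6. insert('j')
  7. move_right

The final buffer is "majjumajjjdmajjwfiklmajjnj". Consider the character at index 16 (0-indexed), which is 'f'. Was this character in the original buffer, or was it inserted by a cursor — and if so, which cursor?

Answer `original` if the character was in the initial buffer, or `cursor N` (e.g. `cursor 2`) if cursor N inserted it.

After op 1 (move_left): buffer="ujdwfiklnj" (len 10), cursors c1@0 c2@3 c3@8, authorship ..........
After op 2 (add_cursor(1)): buffer="ujdwfiklnj" (len 10), cursors c1@0 c4@1 c2@3 c3@8, authorship ..........
After op 3 (insert('m')): buffer="mumjdmwfiklmnj" (len 14), cursors c1@1 c4@3 c2@6 c3@12, authorship 1.4..2.....3..
After op 4 (insert('a')): buffer="maumajdmawfiklmanj" (len 18), cursors c1@2 c4@5 c2@9 c3@16, authorship 11.44..22.....33..
After op 5 (insert('j')): buffer="majumajjdmajwfiklmajnj" (len 22), cursors c1@3 c4@7 c2@12 c3@20, authorship 111.444..222.....333..
After op 6 (insert('j')): buffer="majjumajjjdmajjwfiklmajjnj" (len 26), cursors c1@4 c4@9 c2@15 c3@24, authorship 1111.4444..2222.....3333..
After op 7 (move_right): buffer="majjumajjjdmajjwfiklmajjnj" (len 26), cursors c1@5 c4@10 c2@16 c3@25, authorship 1111.4444..2222.....3333..
Authorship (.=original, N=cursor N): 1 1 1 1 . 4 4 4 4 . . 2 2 2 2 . . . . . 3 3 3 3 . .
Index 16: author = original

Answer: original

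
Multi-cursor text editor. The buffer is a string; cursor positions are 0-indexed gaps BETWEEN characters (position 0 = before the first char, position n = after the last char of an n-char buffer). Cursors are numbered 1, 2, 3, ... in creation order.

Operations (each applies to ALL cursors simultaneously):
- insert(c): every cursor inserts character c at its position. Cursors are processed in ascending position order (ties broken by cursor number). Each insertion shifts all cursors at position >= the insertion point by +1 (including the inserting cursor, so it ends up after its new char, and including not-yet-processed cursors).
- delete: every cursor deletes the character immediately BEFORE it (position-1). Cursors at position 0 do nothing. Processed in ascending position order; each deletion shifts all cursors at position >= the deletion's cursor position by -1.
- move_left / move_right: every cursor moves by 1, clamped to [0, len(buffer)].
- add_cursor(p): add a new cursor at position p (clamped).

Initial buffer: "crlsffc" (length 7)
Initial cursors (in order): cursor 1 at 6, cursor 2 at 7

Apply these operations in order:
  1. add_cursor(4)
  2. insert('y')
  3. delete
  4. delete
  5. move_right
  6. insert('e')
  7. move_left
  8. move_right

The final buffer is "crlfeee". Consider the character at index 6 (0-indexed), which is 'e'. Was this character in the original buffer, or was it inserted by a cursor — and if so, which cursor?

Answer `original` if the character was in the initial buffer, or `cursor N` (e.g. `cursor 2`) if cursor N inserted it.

Answer: cursor 3

Derivation:
After op 1 (add_cursor(4)): buffer="crlsffc" (len 7), cursors c3@4 c1@6 c2@7, authorship .......
After op 2 (insert('y')): buffer="crlsyffycy" (len 10), cursors c3@5 c1@8 c2@10, authorship ....3..1.2
After op 3 (delete): buffer="crlsffc" (len 7), cursors c3@4 c1@6 c2@7, authorship .......
After op 4 (delete): buffer="crlf" (len 4), cursors c3@3 c1@4 c2@4, authorship ....
After op 5 (move_right): buffer="crlf" (len 4), cursors c1@4 c2@4 c3@4, authorship ....
After op 6 (insert('e')): buffer="crlfeee" (len 7), cursors c1@7 c2@7 c3@7, authorship ....123
After op 7 (move_left): buffer="crlfeee" (len 7), cursors c1@6 c2@6 c3@6, authorship ....123
After op 8 (move_right): buffer="crlfeee" (len 7), cursors c1@7 c2@7 c3@7, authorship ....123
Authorship (.=original, N=cursor N): . . . . 1 2 3
Index 6: author = 3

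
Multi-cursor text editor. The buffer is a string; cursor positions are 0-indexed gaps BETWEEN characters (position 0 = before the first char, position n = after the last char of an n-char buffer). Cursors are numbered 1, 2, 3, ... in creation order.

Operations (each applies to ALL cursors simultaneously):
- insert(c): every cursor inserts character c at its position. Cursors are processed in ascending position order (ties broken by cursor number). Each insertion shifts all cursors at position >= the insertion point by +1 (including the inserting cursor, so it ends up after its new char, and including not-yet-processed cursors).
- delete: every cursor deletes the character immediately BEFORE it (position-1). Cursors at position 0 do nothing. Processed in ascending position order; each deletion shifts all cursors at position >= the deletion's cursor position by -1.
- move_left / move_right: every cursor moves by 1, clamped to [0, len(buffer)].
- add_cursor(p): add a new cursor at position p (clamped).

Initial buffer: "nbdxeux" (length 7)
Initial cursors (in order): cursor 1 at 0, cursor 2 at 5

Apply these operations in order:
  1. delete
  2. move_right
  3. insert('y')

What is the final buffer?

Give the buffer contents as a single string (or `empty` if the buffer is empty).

Answer: nybdxuyx

Derivation:
After op 1 (delete): buffer="nbdxux" (len 6), cursors c1@0 c2@4, authorship ......
After op 2 (move_right): buffer="nbdxux" (len 6), cursors c1@1 c2@5, authorship ......
After op 3 (insert('y')): buffer="nybdxuyx" (len 8), cursors c1@2 c2@7, authorship .1....2.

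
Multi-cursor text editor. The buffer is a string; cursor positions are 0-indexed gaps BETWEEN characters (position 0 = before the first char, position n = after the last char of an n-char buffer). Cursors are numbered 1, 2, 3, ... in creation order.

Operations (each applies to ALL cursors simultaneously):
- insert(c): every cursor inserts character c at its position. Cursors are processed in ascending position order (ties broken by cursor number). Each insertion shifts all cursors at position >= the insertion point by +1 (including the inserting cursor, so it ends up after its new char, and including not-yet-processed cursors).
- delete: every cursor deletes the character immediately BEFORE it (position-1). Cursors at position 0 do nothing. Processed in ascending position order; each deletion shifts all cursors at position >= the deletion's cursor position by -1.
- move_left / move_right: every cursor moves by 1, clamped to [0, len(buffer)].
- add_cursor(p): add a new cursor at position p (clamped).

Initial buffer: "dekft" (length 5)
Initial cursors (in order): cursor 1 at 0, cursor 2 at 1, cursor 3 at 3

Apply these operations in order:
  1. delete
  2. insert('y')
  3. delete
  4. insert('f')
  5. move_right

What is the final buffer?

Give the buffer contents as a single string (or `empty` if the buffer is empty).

After op 1 (delete): buffer="eft" (len 3), cursors c1@0 c2@0 c3@1, authorship ...
After op 2 (insert('y')): buffer="yyeyft" (len 6), cursors c1@2 c2@2 c3@4, authorship 12.3..
After op 3 (delete): buffer="eft" (len 3), cursors c1@0 c2@0 c3@1, authorship ...
After op 4 (insert('f')): buffer="ffefft" (len 6), cursors c1@2 c2@2 c3@4, authorship 12.3..
After op 5 (move_right): buffer="ffefft" (len 6), cursors c1@3 c2@3 c3@5, authorship 12.3..

Answer: ffefft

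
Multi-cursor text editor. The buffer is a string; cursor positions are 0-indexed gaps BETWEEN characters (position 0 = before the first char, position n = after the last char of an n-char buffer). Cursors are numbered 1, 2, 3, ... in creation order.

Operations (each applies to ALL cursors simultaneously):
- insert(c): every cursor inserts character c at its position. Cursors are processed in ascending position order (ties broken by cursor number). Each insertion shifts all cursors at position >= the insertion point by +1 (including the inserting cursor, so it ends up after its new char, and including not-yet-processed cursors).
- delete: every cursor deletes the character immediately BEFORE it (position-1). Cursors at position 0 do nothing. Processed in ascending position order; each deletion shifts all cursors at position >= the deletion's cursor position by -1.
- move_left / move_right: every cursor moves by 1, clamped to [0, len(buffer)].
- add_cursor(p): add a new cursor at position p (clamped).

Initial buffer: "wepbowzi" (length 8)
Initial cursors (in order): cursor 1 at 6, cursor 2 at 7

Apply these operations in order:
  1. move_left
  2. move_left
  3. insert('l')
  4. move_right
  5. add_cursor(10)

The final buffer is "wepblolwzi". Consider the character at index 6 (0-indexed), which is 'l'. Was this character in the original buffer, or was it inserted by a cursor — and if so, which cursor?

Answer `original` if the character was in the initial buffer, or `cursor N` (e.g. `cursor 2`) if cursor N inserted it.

Answer: cursor 2

Derivation:
After op 1 (move_left): buffer="wepbowzi" (len 8), cursors c1@5 c2@6, authorship ........
After op 2 (move_left): buffer="wepbowzi" (len 8), cursors c1@4 c2@5, authorship ........
After op 3 (insert('l')): buffer="wepblolwzi" (len 10), cursors c1@5 c2@7, authorship ....1.2...
After op 4 (move_right): buffer="wepblolwzi" (len 10), cursors c1@6 c2@8, authorship ....1.2...
After op 5 (add_cursor(10)): buffer="wepblolwzi" (len 10), cursors c1@6 c2@8 c3@10, authorship ....1.2...
Authorship (.=original, N=cursor N): . . . . 1 . 2 . . .
Index 6: author = 2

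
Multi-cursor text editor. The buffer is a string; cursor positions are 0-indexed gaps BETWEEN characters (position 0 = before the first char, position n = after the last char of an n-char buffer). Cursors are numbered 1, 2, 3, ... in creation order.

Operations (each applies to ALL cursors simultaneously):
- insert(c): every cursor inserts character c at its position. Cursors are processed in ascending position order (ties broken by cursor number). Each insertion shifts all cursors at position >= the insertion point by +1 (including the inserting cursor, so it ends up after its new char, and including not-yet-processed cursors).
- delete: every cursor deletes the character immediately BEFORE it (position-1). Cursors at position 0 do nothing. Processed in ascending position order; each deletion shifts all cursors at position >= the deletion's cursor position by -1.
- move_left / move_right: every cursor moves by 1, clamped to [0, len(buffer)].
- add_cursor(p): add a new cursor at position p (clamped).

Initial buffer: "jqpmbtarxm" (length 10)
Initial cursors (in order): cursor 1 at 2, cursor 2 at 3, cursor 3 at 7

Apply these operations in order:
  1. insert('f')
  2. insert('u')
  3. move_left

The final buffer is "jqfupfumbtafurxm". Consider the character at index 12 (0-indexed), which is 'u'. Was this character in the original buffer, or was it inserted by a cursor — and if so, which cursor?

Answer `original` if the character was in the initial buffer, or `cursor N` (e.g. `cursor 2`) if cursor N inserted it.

Answer: cursor 3

Derivation:
After op 1 (insert('f')): buffer="jqfpfmbtafrxm" (len 13), cursors c1@3 c2@5 c3@10, authorship ..1.2....3...
After op 2 (insert('u')): buffer="jqfupfumbtafurxm" (len 16), cursors c1@4 c2@7 c3@13, authorship ..11.22....33...
After op 3 (move_left): buffer="jqfupfumbtafurxm" (len 16), cursors c1@3 c2@6 c3@12, authorship ..11.22....33...
Authorship (.=original, N=cursor N): . . 1 1 . 2 2 . . . . 3 3 . . .
Index 12: author = 3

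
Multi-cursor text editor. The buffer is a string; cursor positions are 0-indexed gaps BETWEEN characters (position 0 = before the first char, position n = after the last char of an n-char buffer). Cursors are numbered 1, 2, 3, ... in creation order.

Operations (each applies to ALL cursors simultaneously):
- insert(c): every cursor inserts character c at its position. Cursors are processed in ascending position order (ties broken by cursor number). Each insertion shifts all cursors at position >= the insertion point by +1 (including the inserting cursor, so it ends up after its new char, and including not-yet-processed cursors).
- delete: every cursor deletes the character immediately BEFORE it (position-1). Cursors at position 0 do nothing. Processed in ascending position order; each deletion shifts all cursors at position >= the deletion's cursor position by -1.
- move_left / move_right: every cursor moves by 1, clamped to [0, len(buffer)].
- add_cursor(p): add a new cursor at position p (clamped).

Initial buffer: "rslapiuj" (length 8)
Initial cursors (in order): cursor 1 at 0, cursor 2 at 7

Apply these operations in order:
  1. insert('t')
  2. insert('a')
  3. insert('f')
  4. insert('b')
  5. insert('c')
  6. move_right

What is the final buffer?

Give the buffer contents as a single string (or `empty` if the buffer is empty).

Answer: tafbcrslapiutafbcj

Derivation:
After op 1 (insert('t')): buffer="trslapiutj" (len 10), cursors c1@1 c2@9, authorship 1.......2.
After op 2 (insert('a')): buffer="tarslapiutaj" (len 12), cursors c1@2 c2@11, authorship 11.......22.
After op 3 (insert('f')): buffer="tafrslapiutafj" (len 14), cursors c1@3 c2@13, authorship 111.......222.
After op 4 (insert('b')): buffer="tafbrslapiutafbj" (len 16), cursors c1@4 c2@15, authorship 1111.......2222.
After op 5 (insert('c')): buffer="tafbcrslapiutafbcj" (len 18), cursors c1@5 c2@17, authorship 11111.......22222.
After op 6 (move_right): buffer="tafbcrslapiutafbcj" (len 18), cursors c1@6 c2@18, authorship 11111.......22222.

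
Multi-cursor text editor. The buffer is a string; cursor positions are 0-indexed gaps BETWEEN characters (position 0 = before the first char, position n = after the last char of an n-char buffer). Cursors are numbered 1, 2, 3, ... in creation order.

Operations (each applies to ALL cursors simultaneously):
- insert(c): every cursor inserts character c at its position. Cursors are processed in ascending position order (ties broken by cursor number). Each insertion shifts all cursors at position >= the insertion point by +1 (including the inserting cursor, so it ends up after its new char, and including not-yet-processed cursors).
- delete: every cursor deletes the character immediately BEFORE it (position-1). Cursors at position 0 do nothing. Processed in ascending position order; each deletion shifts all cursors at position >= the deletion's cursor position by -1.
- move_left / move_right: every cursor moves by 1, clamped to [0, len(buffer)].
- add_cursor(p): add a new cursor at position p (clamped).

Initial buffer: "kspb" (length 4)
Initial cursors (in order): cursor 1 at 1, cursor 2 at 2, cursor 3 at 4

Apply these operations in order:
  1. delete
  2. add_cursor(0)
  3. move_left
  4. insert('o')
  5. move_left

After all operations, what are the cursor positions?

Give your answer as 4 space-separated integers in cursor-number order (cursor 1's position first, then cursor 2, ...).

After op 1 (delete): buffer="p" (len 1), cursors c1@0 c2@0 c3@1, authorship .
After op 2 (add_cursor(0)): buffer="p" (len 1), cursors c1@0 c2@0 c4@0 c3@1, authorship .
After op 3 (move_left): buffer="p" (len 1), cursors c1@0 c2@0 c3@0 c4@0, authorship .
After op 4 (insert('o')): buffer="oooop" (len 5), cursors c1@4 c2@4 c3@4 c4@4, authorship 1234.
After op 5 (move_left): buffer="oooop" (len 5), cursors c1@3 c2@3 c3@3 c4@3, authorship 1234.

Answer: 3 3 3 3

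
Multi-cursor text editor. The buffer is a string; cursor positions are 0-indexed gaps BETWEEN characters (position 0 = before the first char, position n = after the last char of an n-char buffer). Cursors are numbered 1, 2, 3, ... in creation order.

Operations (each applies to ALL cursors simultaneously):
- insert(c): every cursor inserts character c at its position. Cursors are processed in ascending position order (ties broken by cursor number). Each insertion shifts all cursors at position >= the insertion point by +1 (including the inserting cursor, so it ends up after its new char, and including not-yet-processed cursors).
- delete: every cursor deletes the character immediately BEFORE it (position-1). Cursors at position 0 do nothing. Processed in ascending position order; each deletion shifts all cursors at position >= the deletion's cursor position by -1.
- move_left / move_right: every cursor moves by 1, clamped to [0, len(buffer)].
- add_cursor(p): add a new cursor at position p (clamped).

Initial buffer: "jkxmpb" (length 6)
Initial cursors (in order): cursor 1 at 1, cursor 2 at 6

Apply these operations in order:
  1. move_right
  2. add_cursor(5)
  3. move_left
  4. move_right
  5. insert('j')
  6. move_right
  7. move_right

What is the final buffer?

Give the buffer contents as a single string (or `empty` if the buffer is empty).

Answer: jkjxmpjbj

Derivation:
After op 1 (move_right): buffer="jkxmpb" (len 6), cursors c1@2 c2@6, authorship ......
After op 2 (add_cursor(5)): buffer="jkxmpb" (len 6), cursors c1@2 c3@5 c2@6, authorship ......
After op 3 (move_left): buffer="jkxmpb" (len 6), cursors c1@1 c3@4 c2@5, authorship ......
After op 4 (move_right): buffer="jkxmpb" (len 6), cursors c1@2 c3@5 c2@6, authorship ......
After op 5 (insert('j')): buffer="jkjxmpjbj" (len 9), cursors c1@3 c3@7 c2@9, authorship ..1...3.2
After op 6 (move_right): buffer="jkjxmpjbj" (len 9), cursors c1@4 c3@8 c2@9, authorship ..1...3.2
After op 7 (move_right): buffer="jkjxmpjbj" (len 9), cursors c1@5 c2@9 c3@9, authorship ..1...3.2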